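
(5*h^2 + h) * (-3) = -15*h^2 - 3*h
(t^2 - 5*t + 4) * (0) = 0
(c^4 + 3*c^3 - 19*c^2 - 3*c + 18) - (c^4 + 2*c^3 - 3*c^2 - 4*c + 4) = c^3 - 16*c^2 + c + 14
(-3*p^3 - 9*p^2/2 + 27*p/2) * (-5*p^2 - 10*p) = 15*p^5 + 105*p^4/2 - 45*p^3/2 - 135*p^2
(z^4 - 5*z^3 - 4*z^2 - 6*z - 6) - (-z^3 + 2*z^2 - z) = z^4 - 4*z^3 - 6*z^2 - 5*z - 6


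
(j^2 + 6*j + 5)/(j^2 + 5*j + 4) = (j + 5)/(j + 4)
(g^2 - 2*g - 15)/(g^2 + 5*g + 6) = (g - 5)/(g + 2)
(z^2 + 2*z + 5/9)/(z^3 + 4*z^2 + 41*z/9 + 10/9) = 1/(z + 2)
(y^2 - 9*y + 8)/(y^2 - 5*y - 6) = (-y^2 + 9*y - 8)/(-y^2 + 5*y + 6)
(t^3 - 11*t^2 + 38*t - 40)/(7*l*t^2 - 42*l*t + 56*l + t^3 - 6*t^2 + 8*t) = (t - 5)/(7*l + t)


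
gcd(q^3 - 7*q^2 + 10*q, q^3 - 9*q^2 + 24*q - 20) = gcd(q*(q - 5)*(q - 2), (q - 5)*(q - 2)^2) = q^2 - 7*q + 10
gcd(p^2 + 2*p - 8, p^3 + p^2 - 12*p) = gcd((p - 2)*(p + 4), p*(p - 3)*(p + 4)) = p + 4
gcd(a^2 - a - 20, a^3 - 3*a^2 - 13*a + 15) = a - 5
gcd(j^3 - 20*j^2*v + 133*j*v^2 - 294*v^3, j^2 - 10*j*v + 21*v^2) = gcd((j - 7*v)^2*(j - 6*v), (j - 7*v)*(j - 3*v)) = -j + 7*v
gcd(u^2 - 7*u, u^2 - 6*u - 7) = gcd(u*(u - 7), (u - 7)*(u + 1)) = u - 7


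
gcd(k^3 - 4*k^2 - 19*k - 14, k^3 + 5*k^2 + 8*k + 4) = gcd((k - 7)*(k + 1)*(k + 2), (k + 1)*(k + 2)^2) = k^2 + 3*k + 2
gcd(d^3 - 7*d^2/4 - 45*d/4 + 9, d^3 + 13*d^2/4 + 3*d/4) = d + 3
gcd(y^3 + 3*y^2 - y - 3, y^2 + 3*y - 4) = y - 1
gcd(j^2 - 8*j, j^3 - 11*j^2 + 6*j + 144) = j - 8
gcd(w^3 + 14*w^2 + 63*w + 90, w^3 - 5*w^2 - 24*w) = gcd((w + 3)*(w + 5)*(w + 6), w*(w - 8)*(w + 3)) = w + 3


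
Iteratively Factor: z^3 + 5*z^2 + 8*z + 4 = (z + 2)*(z^2 + 3*z + 2) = (z + 2)^2*(z + 1)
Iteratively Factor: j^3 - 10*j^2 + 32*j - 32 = (j - 4)*(j^2 - 6*j + 8) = (j - 4)*(j - 2)*(j - 4)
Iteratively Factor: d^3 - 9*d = (d)*(d^2 - 9) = d*(d - 3)*(d + 3)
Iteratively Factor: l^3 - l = (l + 1)*(l^2 - l) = (l - 1)*(l + 1)*(l)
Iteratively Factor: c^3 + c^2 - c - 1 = (c + 1)*(c^2 - 1) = (c - 1)*(c + 1)*(c + 1)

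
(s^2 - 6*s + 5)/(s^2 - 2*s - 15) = (s - 1)/(s + 3)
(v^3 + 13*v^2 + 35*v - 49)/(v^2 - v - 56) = (v^2 + 6*v - 7)/(v - 8)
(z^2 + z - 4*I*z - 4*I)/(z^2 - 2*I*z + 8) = (z + 1)/(z + 2*I)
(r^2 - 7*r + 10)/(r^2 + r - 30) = (r - 2)/(r + 6)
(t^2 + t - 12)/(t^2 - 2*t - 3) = (t + 4)/(t + 1)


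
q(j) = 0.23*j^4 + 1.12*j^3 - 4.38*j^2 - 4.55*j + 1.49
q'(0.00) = -4.55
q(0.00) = 1.49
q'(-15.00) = -2222.15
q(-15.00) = 6947.99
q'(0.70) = -8.72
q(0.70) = -3.40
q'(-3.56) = 27.71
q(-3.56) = -51.41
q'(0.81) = -8.95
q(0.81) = -4.37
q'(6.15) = 282.66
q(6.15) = 397.39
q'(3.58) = 49.36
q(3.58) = 18.23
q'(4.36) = 97.38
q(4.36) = 74.33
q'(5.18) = 168.10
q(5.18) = 181.66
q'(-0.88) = 5.13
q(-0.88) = 1.48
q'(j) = 0.92*j^3 + 3.36*j^2 - 8.76*j - 4.55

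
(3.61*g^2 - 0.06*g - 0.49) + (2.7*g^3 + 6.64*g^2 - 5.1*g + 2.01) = 2.7*g^3 + 10.25*g^2 - 5.16*g + 1.52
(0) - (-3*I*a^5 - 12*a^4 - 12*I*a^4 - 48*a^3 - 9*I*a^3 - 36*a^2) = 3*I*a^5 + 12*a^4 + 12*I*a^4 + 48*a^3 + 9*I*a^3 + 36*a^2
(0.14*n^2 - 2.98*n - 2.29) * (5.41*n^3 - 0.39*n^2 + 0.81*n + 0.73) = 0.7574*n^5 - 16.1764*n^4 - 11.1133*n^3 - 1.4185*n^2 - 4.0303*n - 1.6717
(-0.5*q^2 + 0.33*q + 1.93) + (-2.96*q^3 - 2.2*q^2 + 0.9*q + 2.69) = -2.96*q^3 - 2.7*q^2 + 1.23*q + 4.62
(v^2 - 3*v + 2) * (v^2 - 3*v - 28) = v^4 - 6*v^3 - 17*v^2 + 78*v - 56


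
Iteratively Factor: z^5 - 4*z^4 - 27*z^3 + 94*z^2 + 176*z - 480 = (z + 3)*(z^4 - 7*z^3 - 6*z^2 + 112*z - 160) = (z + 3)*(z + 4)*(z^3 - 11*z^2 + 38*z - 40) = (z - 4)*(z + 3)*(z + 4)*(z^2 - 7*z + 10) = (z - 4)*(z - 2)*(z + 3)*(z + 4)*(z - 5)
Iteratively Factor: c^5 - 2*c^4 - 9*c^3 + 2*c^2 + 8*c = (c + 1)*(c^4 - 3*c^3 - 6*c^2 + 8*c) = (c - 1)*(c + 1)*(c^3 - 2*c^2 - 8*c) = (c - 4)*(c - 1)*(c + 1)*(c^2 + 2*c) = c*(c - 4)*(c - 1)*(c + 1)*(c + 2)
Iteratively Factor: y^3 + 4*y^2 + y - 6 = (y + 3)*(y^2 + y - 2) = (y - 1)*(y + 3)*(y + 2)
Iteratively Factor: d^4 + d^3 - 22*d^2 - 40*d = (d + 4)*(d^3 - 3*d^2 - 10*d) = (d - 5)*(d + 4)*(d^2 + 2*d) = (d - 5)*(d + 2)*(d + 4)*(d)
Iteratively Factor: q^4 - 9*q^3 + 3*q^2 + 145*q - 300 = (q - 5)*(q^3 - 4*q^2 - 17*q + 60) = (q - 5)*(q - 3)*(q^2 - q - 20) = (q - 5)^2*(q - 3)*(q + 4)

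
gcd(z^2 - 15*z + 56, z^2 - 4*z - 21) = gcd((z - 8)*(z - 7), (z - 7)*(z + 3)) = z - 7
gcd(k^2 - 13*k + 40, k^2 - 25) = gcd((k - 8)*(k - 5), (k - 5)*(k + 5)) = k - 5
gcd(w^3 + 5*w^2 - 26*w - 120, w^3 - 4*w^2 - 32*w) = w + 4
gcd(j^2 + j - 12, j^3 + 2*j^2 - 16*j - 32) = j + 4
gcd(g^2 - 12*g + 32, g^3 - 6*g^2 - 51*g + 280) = g - 8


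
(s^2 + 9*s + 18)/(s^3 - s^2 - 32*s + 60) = (s + 3)/(s^2 - 7*s + 10)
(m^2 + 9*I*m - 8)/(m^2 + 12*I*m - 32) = (m + I)/(m + 4*I)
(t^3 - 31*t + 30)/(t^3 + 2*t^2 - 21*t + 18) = (t - 5)/(t - 3)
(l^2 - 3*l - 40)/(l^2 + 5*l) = (l - 8)/l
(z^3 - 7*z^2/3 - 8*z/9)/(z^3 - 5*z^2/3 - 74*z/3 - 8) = z*(3*z - 8)/(3*(z^2 - 2*z - 24))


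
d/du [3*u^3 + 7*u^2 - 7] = u*(9*u + 14)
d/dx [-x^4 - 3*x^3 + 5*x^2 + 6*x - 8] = -4*x^3 - 9*x^2 + 10*x + 6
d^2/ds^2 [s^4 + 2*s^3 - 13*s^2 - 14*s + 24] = 12*s^2 + 12*s - 26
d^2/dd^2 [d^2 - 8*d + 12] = 2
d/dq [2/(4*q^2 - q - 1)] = 2*(1 - 8*q)/(-4*q^2 + q + 1)^2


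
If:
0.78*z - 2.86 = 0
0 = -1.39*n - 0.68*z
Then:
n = -1.79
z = 3.67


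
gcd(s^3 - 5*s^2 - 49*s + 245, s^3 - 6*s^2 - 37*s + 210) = s^2 - 12*s + 35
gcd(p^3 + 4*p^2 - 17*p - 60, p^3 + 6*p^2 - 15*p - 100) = p^2 + p - 20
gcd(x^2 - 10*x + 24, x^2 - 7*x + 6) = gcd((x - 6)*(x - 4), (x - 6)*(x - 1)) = x - 6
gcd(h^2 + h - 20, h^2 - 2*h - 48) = 1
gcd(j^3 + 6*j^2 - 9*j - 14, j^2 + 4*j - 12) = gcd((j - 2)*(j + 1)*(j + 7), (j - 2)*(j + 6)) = j - 2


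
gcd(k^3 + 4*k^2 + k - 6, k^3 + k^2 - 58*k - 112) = k + 2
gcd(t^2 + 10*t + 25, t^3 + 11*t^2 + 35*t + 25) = t^2 + 10*t + 25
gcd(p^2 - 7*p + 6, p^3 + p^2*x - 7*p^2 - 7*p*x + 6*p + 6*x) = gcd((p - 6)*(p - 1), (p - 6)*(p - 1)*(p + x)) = p^2 - 7*p + 6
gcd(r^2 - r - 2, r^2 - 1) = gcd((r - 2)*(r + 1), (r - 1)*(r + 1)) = r + 1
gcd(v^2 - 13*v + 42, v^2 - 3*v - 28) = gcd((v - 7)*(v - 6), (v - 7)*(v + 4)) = v - 7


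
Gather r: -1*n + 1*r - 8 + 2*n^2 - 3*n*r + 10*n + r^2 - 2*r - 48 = 2*n^2 + 9*n + r^2 + r*(-3*n - 1) - 56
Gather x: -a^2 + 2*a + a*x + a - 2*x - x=-a^2 + 3*a + x*(a - 3)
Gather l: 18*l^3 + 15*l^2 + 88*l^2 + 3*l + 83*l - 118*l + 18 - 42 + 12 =18*l^3 + 103*l^2 - 32*l - 12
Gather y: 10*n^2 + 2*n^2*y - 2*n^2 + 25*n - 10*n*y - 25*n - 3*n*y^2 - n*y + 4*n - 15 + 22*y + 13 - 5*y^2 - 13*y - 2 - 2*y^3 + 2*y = 8*n^2 + 4*n - 2*y^3 + y^2*(-3*n - 5) + y*(2*n^2 - 11*n + 11) - 4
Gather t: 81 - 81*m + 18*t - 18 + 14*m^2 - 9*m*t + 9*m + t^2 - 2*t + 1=14*m^2 - 72*m + t^2 + t*(16 - 9*m) + 64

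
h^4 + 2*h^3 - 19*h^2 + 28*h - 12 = (h - 2)*(h - 1)^2*(h + 6)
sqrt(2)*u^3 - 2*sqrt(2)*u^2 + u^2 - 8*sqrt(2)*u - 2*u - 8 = (u - 4)*(u + 2)*(sqrt(2)*u + 1)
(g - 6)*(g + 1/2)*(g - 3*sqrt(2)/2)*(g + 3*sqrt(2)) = g^4 - 11*g^3/2 + 3*sqrt(2)*g^3/2 - 12*g^2 - 33*sqrt(2)*g^2/4 - 9*sqrt(2)*g/2 + 99*g/2 + 27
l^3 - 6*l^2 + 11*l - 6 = (l - 3)*(l - 2)*(l - 1)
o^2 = o^2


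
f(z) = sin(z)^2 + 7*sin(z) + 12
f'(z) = 2*sin(z)*cos(z) + 7*cos(z)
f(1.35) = 19.78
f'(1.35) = 1.96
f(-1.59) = 6.00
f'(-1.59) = -0.10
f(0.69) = 16.86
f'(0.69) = 6.38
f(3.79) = 8.14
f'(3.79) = -4.62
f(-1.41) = 6.06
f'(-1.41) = 0.80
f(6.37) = 12.61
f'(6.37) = 7.15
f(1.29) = 19.65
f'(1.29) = 2.47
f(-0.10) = 11.31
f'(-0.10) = 6.77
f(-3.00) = 11.03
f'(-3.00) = -6.65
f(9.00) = 15.05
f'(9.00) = -7.13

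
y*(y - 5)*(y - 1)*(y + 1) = y^4 - 5*y^3 - y^2 + 5*y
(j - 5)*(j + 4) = j^2 - j - 20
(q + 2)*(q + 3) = q^2 + 5*q + 6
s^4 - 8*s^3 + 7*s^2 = s^2*(s - 7)*(s - 1)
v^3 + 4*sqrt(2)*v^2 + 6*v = v*(v + sqrt(2))*(v + 3*sqrt(2))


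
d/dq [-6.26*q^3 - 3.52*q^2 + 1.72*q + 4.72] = -18.78*q^2 - 7.04*q + 1.72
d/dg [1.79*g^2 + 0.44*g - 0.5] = 3.58*g + 0.44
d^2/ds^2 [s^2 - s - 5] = 2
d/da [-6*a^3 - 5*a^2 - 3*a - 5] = -18*a^2 - 10*a - 3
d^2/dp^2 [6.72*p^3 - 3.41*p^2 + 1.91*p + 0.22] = 40.32*p - 6.82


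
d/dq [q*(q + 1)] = 2*q + 1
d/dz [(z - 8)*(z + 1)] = 2*z - 7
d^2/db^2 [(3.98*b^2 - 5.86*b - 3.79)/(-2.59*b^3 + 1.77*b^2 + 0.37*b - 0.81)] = (-53.396476*b^6 + 235.856796*b^5 + 121.016196*b^4 - 107.935096*b^3 - 132.31068*b^2 + 17.595072*b + 10.195076)/(17.373979*b^9 - 35.620011*b^8 + 16.896642*b^7 + 20.932596*b^6 - 24.693504*b^5 + 2.22867*b^4 + 8.230058*b^3 - 3.151224*b^2 - 0.728271*b + 0.531441)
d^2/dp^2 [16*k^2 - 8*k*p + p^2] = 2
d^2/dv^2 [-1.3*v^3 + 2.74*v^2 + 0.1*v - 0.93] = 5.48 - 7.8*v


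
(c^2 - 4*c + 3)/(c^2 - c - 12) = (-c^2 + 4*c - 3)/(-c^2 + c + 12)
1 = 1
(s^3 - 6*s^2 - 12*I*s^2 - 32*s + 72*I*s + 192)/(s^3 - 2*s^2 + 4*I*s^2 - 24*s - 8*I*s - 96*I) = (s^2 - 12*I*s - 32)/(s^2 + 4*s*(1 + I) + 16*I)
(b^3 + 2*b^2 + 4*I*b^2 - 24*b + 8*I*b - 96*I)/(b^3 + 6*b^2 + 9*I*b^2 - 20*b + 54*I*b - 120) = (b - 4)/(b + 5*I)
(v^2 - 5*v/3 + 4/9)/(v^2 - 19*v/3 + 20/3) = (v - 1/3)/(v - 5)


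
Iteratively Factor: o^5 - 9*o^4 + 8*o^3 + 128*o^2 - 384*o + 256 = (o - 1)*(o^4 - 8*o^3 + 128*o - 256) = (o - 4)*(o - 1)*(o^3 - 4*o^2 - 16*o + 64) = (o - 4)^2*(o - 1)*(o^2 - 16) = (o - 4)^2*(o - 1)*(o + 4)*(o - 4)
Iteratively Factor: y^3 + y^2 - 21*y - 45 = (y + 3)*(y^2 - 2*y - 15) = (y - 5)*(y + 3)*(y + 3)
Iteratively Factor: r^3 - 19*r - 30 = (r - 5)*(r^2 + 5*r + 6) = (r - 5)*(r + 2)*(r + 3)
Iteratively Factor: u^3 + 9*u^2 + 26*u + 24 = (u + 4)*(u^2 + 5*u + 6) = (u + 2)*(u + 4)*(u + 3)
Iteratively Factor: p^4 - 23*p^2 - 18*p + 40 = (p + 4)*(p^3 - 4*p^2 - 7*p + 10) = (p - 1)*(p + 4)*(p^2 - 3*p - 10) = (p - 5)*(p - 1)*(p + 4)*(p + 2)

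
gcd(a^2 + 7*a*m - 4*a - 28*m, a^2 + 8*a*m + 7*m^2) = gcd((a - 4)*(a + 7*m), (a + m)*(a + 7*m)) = a + 7*m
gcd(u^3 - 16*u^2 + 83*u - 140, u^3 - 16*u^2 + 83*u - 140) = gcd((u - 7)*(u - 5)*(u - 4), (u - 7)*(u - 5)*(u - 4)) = u^3 - 16*u^2 + 83*u - 140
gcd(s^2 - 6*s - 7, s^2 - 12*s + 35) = s - 7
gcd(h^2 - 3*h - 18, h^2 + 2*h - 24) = 1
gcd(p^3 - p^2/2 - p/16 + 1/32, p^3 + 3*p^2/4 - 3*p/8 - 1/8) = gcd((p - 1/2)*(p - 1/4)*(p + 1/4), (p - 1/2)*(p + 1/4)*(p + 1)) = p^2 - p/4 - 1/8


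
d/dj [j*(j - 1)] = 2*j - 1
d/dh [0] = 0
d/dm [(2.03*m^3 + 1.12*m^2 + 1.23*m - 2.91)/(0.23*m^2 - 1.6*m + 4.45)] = (0.4669*m^4 - 6.496*m^3 + 25.0256*m^2 + 11.3066*m + 0.8175)/(0.0529*m^4 - 0.736*m^3 + 4.607*m^2 - 14.24*m + 19.8025)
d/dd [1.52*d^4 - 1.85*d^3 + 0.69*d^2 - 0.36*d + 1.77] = 6.08*d^3 - 5.55*d^2 + 1.38*d - 0.36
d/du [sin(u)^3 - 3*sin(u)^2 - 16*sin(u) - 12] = (3*sin(u)^2 - 6*sin(u) - 16)*cos(u)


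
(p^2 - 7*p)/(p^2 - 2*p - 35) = p/(p + 5)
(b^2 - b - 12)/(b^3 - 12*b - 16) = (b + 3)/(b^2 + 4*b + 4)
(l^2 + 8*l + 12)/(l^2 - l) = (l^2 + 8*l + 12)/(l*(l - 1))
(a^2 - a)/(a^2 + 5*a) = (a - 1)/(a + 5)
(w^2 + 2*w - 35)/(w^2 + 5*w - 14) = (w - 5)/(w - 2)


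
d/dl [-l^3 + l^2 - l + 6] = -3*l^2 + 2*l - 1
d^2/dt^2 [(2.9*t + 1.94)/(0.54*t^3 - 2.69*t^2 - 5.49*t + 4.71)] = (5.07384*t^5 - 18.486792*t^4 + 14.075356*t^3 - 38.79006*t^2 + 362.751768*t + 316.07862)/(0.157464*t^9 - 2.353212*t^8 + 6.91983*t^7 + 32.503843*t^6 - 111.402081*t^5 - 224.76411*t^4 + 287.815599*t^3 + 246.853926*t^2 - 365.372127*t + 104.487111)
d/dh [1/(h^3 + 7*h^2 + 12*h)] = (-3*h^2 - 14*h - 12)/(h^2*(h^2 + 7*h + 12)^2)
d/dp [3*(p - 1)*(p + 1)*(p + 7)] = 9*p^2 + 42*p - 3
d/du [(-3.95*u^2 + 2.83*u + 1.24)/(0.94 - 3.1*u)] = (12.245*u^2 - 7.426*u + 6.5042)/(9.61*u^2 - 5.828*u + 0.8836)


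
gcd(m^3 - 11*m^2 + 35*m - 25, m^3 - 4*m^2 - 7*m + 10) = m^2 - 6*m + 5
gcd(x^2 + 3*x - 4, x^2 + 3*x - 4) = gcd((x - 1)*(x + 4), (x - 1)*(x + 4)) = x^2 + 3*x - 4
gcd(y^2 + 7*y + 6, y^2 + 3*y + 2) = y + 1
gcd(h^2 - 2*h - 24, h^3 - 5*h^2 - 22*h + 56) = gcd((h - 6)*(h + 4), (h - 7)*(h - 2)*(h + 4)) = h + 4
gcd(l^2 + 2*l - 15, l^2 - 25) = l + 5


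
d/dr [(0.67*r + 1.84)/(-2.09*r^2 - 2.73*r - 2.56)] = (1.4003*r^2 + 7.6912*r + 3.308)/(4.3681*r^4 + 11.4114*r^3 + 18.1537*r^2 + 13.9776*r + 6.5536)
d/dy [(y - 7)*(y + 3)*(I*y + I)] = I*(3*y^2 - 6*y - 25)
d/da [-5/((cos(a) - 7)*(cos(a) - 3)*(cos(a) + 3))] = 5*(3*sin(a)^2 + 14*cos(a) + 6)*sin(a)/((cos(a) - 7)^2*(cos(a) - 3)^2*(cos(a) + 3)^2)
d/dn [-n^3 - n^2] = n*(-3*n - 2)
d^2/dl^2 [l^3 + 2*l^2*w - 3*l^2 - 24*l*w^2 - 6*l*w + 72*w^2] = 6*l + 4*w - 6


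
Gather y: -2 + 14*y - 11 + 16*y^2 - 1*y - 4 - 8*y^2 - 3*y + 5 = 8*y^2 + 10*y - 12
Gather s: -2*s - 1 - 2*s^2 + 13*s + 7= -2*s^2 + 11*s + 6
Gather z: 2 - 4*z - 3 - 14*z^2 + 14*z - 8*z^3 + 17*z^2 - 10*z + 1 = -8*z^3 + 3*z^2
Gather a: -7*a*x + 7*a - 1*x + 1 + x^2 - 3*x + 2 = a*(7 - 7*x) + x^2 - 4*x + 3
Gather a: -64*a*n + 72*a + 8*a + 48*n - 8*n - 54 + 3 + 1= a*(80 - 64*n) + 40*n - 50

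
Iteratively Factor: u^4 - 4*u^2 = (u - 2)*(u^3 + 2*u^2) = (u - 2)*(u + 2)*(u^2) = u*(u - 2)*(u + 2)*(u)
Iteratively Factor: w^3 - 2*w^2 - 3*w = (w + 1)*(w^2 - 3*w) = (w - 3)*(w + 1)*(w)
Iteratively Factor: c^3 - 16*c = (c - 4)*(c^2 + 4*c) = (c - 4)*(c + 4)*(c)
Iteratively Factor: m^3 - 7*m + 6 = (m - 2)*(m^2 + 2*m - 3) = (m - 2)*(m - 1)*(m + 3)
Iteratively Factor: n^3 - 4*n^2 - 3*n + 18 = (n + 2)*(n^2 - 6*n + 9) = (n - 3)*(n + 2)*(n - 3)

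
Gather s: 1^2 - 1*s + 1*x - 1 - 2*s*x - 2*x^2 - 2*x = s*(-2*x - 1) - 2*x^2 - x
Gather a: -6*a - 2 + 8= 6 - 6*a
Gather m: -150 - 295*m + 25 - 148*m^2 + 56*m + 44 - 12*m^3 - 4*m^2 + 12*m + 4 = -12*m^3 - 152*m^2 - 227*m - 77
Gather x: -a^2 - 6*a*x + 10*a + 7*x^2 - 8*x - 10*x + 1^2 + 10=-a^2 + 10*a + 7*x^2 + x*(-6*a - 18) + 11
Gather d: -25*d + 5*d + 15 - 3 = 12 - 20*d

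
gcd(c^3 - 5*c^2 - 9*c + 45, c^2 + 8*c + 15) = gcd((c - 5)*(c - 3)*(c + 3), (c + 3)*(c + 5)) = c + 3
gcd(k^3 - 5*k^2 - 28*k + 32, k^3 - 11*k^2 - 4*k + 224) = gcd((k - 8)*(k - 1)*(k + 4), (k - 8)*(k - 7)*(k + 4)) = k^2 - 4*k - 32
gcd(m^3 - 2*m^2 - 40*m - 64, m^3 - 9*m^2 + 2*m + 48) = m^2 - 6*m - 16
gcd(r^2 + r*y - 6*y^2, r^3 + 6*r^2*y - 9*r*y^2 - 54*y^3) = r + 3*y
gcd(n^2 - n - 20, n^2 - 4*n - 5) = n - 5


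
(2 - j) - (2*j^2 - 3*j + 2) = -2*j^2 + 2*j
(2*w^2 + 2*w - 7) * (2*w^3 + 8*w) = 4*w^5 + 4*w^4 + 2*w^3 + 16*w^2 - 56*w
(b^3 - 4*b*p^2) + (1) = b^3 - 4*b*p^2 + 1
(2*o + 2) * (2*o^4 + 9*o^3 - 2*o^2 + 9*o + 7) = 4*o^5 + 22*o^4 + 14*o^3 + 14*o^2 + 32*o + 14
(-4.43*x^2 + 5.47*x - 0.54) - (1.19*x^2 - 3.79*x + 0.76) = -5.62*x^2 + 9.26*x - 1.3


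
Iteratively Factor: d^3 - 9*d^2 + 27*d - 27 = (d - 3)*(d^2 - 6*d + 9) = (d - 3)^2*(d - 3)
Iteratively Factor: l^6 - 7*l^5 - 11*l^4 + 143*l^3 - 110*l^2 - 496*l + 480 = (l - 4)*(l^5 - 3*l^4 - 23*l^3 + 51*l^2 + 94*l - 120) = (l - 4)*(l + 2)*(l^4 - 5*l^3 - 13*l^2 + 77*l - 60) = (l - 5)*(l - 4)*(l + 2)*(l^3 - 13*l + 12) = (l - 5)*(l - 4)*(l + 2)*(l + 4)*(l^2 - 4*l + 3) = (l - 5)*(l - 4)*(l - 3)*(l + 2)*(l + 4)*(l - 1)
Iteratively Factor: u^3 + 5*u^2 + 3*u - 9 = (u + 3)*(u^2 + 2*u - 3) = (u - 1)*(u + 3)*(u + 3)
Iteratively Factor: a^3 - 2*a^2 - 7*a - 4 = (a - 4)*(a^2 + 2*a + 1) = (a - 4)*(a + 1)*(a + 1)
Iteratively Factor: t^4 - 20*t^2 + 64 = (t - 2)*(t^3 + 2*t^2 - 16*t - 32) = (t - 4)*(t - 2)*(t^2 + 6*t + 8) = (t - 4)*(t - 2)*(t + 4)*(t + 2)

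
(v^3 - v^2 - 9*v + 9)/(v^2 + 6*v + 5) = (v^3 - v^2 - 9*v + 9)/(v^2 + 6*v + 5)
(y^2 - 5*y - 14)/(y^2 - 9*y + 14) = (y + 2)/(y - 2)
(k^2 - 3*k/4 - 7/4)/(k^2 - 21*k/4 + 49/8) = 2*(k + 1)/(2*k - 7)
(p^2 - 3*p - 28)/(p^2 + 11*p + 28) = (p - 7)/(p + 7)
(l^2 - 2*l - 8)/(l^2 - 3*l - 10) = (l - 4)/(l - 5)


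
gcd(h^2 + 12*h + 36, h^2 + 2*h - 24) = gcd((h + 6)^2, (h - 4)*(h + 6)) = h + 6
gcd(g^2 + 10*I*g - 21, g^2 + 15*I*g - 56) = g + 7*I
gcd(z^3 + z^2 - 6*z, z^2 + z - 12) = 1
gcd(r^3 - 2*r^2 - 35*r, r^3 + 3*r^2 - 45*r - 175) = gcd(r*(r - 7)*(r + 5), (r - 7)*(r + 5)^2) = r^2 - 2*r - 35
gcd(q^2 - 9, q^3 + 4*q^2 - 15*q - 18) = q - 3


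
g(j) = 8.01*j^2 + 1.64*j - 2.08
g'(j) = 16.02*j + 1.64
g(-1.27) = 8.76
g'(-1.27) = -18.71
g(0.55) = 1.25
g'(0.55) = 10.45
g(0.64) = 2.25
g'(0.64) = 11.89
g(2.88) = 69.08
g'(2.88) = 47.78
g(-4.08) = 124.57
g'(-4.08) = -63.72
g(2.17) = 39.20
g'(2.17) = 36.40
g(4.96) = 203.11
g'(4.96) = 81.10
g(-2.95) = 62.79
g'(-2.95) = -45.62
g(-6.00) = 276.44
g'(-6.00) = -94.48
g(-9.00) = 631.97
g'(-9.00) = -142.54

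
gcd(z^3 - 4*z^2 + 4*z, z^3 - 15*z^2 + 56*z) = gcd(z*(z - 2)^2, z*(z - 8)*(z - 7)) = z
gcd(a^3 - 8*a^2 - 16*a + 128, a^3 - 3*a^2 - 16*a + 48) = a^2 - 16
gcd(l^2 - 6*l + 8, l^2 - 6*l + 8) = l^2 - 6*l + 8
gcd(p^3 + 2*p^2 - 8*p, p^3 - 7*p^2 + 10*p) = p^2 - 2*p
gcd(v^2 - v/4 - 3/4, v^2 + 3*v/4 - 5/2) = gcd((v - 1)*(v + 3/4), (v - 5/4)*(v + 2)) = 1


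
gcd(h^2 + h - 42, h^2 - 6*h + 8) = 1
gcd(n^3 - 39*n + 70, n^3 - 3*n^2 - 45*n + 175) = n^2 + 2*n - 35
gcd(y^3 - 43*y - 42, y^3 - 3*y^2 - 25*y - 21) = y^2 - 6*y - 7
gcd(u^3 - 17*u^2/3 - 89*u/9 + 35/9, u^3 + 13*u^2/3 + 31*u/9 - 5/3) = u^2 + 4*u/3 - 5/9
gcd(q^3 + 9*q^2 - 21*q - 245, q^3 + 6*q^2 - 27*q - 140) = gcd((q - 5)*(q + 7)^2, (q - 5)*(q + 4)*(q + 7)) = q^2 + 2*q - 35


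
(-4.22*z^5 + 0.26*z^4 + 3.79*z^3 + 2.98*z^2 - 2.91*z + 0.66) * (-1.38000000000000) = 5.8236*z^5 - 0.3588*z^4 - 5.2302*z^3 - 4.1124*z^2 + 4.0158*z - 0.9108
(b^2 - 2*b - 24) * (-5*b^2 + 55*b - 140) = -5*b^4 + 65*b^3 - 130*b^2 - 1040*b + 3360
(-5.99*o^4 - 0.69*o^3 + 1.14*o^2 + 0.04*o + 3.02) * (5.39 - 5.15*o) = 30.8485*o^5 - 28.7326*o^4 - 9.5901*o^3 + 5.9386*o^2 - 15.3374*o + 16.2778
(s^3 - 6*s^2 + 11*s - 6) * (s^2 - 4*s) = s^5 - 10*s^4 + 35*s^3 - 50*s^2 + 24*s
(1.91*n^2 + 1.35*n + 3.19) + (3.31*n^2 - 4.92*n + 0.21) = 5.22*n^2 - 3.57*n + 3.4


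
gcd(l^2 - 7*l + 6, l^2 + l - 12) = 1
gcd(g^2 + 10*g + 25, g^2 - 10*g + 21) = 1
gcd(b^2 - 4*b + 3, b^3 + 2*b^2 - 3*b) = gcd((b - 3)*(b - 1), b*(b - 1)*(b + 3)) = b - 1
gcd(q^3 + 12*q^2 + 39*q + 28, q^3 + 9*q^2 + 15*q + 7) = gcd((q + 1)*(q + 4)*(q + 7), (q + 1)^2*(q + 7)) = q^2 + 8*q + 7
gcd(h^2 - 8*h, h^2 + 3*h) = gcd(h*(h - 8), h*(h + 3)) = h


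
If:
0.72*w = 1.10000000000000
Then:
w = 1.53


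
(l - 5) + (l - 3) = 2*l - 8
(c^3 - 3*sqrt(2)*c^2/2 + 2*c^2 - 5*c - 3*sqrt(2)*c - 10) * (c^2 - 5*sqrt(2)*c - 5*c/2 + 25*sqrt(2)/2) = c^5 - 13*sqrt(2)*c^4/2 - c^4/2 + 13*sqrt(2)*c^3/4 + 5*c^3 - 5*c^2 + 115*sqrt(2)*c^2/2 - 50*c - 25*sqrt(2)*c/2 - 125*sqrt(2)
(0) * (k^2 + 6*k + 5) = 0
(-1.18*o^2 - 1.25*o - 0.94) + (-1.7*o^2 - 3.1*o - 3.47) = -2.88*o^2 - 4.35*o - 4.41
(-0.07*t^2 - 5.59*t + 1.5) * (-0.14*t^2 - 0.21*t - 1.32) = 0.0098*t^4 + 0.7973*t^3 + 1.0563*t^2 + 7.0638*t - 1.98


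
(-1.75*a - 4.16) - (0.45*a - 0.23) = -2.2*a - 3.93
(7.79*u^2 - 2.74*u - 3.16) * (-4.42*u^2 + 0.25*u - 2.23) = -34.4318*u^4 + 14.0583*u^3 - 4.0895*u^2 + 5.3202*u + 7.0468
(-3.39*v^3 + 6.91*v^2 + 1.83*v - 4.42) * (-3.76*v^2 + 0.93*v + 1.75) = 12.7464*v^5 - 29.1343*v^4 - 6.387*v^3 + 30.4136*v^2 - 0.9081*v - 7.735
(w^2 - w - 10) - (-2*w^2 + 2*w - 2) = 3*w^2 - 3*w - 8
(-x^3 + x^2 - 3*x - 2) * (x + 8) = -x^4 - 7*x^3 + 5*x^2 - 26*x - 16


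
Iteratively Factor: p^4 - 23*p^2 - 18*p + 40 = (p - 5)*(p^3 + 5*p^2 + 2*p - 8) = (p - 5)*(p + 4)*(p^2 + p - 2) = (p - 5)*(p + 2)*(p + 4)*(p - 1)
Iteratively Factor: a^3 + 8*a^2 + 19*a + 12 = (a + 4)*(a^2 + 4*a + 3) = (a + 3)*(a + 4)*(a + 1)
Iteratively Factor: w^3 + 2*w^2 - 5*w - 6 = (w - 2)*(w^2 + 4*w + 3) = (w - 2)*(w + 1)*(w + 3)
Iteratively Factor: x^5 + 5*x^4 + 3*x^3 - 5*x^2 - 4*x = (x - 1)*(x^4 + 6*x^3 + 9*x^2 + 4*x) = (x - 1)*(x + 4)*(x^3 + 2*x^2 + x) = (x - 1)*(x + 1)*(x + 4)*(x^2 + x) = x*(x - 1)*(x + 1)*(x + 4)*(x + 1)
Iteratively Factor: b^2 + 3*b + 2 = (b + 1)*(b + 2)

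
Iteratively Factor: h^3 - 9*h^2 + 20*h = (h - 4)*(h^2 - 5*h) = h*(h - 4)*(h - 5)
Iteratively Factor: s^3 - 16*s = (s + 4)*(s^2 - 4*s) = (s - 4)*(s + 4)*(s)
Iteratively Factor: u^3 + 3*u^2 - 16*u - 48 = (u + 4)*(u^2 - u - 12) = (u - 4)*(u + 4)*(u + 3)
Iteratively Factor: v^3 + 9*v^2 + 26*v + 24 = (v + 2)*(v^2 + 7*v + 12) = (v + 2)*(v + 4)*(v + 3)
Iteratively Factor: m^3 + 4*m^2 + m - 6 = (m - 1)*(m^2 + 5*m + 6) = (m - 1)*(m + 3)*(m + 2)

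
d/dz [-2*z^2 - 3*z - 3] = -4*z - 3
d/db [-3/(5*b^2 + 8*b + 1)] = 6*(5*b + 4)/(5*b^2 + 8*b + 1)^2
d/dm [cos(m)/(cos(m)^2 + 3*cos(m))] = sin(m)/(cos(m) + 3)^2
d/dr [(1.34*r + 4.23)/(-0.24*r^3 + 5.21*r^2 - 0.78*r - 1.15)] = (0.6432*r^3 - 3.9358*r^2 - 44.0766*r + 1.7584)/(0.0576*r^6 - 2.5008*r^5 + 27.5185*r^4 - 7.5756*r^3 - 11.3746*r^2 + 1.794*r + 1.3225)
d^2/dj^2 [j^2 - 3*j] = 2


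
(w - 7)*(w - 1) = w^2 - 8*w + 7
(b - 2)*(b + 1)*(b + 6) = b^3 + 5*b^2 - 8*b - 12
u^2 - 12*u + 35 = (u - 7)*(u - 5)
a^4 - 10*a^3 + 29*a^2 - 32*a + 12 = (a - 6)*(a - 2)*(a - 1)^2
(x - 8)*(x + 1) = x^2 - 7*x - 8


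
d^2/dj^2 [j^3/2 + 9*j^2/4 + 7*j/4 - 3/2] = 3*j + 9/2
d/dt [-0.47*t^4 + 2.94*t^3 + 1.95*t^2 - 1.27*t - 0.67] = -1.88*t^3 + 8.82*t^2 + 3.9*t - 1.27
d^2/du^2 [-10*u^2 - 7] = -20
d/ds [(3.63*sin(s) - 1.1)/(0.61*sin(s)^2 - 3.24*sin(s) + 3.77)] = (-2.2143*sin(s)^2 + 1.342*sin(s) + 10.1211)*cos(s)/(0.3721*sin(s)^4 - 3.9528*sin(s)^3 + 15.097*sin(s)^2 - 24.4296*sin(s) + 14.2129)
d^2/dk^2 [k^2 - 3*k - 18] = 2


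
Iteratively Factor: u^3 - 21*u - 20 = (u + 1)*(u^2 - u - 20) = (u + 1)*(u + 4)*(u - 5)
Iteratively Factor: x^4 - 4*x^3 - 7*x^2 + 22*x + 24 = (x + 2)*(x^3 - 6*x^2 + 5*x + 12) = (x + 1)*(x + 2)*(x^2 - 7*x + 12) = (x - 4)*(x + 1)*(x + 2)*(x - 3)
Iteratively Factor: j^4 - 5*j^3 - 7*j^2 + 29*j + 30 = (j + 1)*(j^3 - 6*j^2 - j + 30) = (j - 3)*(j + 1)*(j^2 - 3*j - 10) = (j - 5)*(j - 3)*(j + 1)*(j + 2)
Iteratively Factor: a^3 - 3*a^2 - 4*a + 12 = (a - 2)*(a^2 - a - 6) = (a - 2)*(a + 2)*(a - 3)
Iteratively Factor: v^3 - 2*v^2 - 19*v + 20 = (v + 4)*(v^2 - 6*v + 5) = (v - 1)*(v + 4)*(v - 5)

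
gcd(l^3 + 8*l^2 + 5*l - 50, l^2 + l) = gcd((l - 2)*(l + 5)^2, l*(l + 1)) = 1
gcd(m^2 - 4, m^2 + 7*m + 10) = m + 2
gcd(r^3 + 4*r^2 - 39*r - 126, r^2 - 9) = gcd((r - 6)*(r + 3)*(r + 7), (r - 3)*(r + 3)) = r + 3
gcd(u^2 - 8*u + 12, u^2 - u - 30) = u - 6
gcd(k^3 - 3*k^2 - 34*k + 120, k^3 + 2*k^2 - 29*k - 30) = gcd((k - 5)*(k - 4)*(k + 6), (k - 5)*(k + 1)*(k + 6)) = k^2 + k - 30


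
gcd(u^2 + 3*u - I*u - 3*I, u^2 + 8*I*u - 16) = 1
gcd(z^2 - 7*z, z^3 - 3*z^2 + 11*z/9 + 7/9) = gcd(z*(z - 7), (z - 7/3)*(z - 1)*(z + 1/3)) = 1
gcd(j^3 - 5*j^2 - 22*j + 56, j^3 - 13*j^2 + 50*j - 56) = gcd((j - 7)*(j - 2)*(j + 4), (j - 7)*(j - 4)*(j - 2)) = j^2 - 9*j + 14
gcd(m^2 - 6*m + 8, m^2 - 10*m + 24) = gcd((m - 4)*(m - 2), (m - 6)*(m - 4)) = m - 4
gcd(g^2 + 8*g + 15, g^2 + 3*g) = g + 3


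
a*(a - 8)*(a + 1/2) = a^3 - 15*a^2/2 - 4*a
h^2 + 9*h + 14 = (h + 2)*(h + 7)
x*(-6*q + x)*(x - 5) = -6*q*x^2 + 30*q*x + x^3 - 5*x^2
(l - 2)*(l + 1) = l^2 - l - 2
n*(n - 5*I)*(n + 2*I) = n^3 - 3*I*n^2 + 10*n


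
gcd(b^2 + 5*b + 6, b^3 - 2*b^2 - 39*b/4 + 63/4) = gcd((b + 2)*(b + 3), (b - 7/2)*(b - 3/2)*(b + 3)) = b + 3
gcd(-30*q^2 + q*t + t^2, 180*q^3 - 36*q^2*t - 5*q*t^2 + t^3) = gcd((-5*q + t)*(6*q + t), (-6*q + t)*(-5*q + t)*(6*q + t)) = 30*q^2 - q*t - t^2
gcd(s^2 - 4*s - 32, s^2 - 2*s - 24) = s + 4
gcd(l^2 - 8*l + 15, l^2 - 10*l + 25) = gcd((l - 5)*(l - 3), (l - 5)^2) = l - 5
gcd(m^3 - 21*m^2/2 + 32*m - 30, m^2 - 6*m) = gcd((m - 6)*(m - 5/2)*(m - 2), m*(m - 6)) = m - 6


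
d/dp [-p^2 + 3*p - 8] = 3 - 2*p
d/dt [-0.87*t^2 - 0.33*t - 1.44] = -1.74*t - 0.33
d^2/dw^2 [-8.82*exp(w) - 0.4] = -8.82*exp(w)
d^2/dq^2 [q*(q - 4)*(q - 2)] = 6*q - 12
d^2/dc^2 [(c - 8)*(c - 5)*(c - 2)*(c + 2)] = 12*c^2 - 78*c + 72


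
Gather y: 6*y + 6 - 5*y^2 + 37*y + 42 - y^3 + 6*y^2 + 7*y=-y^3 + y^2 + 50*y + 48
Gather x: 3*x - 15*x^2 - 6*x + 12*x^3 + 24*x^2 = 12*x^3 + 9*x^2 - 3*x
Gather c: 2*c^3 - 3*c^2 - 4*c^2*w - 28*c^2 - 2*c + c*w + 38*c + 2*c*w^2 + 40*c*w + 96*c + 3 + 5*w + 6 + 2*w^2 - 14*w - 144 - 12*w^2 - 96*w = 2*c^3 + c^2*(-4*w - 31) + c*(2*w^2 + 41*w + 132) - 10*w^2 - 105*w - 135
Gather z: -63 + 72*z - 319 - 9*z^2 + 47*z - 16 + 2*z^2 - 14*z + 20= -7*z^2 + 105*z - 378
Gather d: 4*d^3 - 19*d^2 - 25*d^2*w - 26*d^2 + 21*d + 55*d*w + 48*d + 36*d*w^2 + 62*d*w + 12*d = 4*d^3 + d^2*(-25*w - 45) + d*(36*w^2 + 117*w + 81)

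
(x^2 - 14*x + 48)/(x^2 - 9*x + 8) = (x - 6)/(x - 1)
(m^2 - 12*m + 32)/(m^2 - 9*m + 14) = (m^2 - 12*m + 32)/(m^2 - 9*m + 14)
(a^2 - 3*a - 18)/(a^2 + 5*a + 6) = (a - 6)/(a + 2)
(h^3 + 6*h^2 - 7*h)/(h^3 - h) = (h + 7)/(h + 1)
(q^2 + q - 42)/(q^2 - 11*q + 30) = (q + 7)/(q - 5)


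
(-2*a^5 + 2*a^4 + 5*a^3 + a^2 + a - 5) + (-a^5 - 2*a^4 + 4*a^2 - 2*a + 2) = -3*a^5 + 5*a^3 + 5*a^2 - a - 3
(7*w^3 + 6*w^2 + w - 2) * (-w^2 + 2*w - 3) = -7*w^5 + 8*w^4 - 10*w^3 - 14*w^2 - 7*w + 6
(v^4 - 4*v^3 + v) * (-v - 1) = -v^5 + 3*v^4 + 4*v^3 - v^2 - v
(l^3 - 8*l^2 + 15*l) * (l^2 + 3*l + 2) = l^5 - 5*l^4 - 7*l^3 + 29*l^2 + 30*l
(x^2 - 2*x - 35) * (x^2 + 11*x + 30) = x^4 + 9*x^3 - 27*x^2 - 445*x - 1050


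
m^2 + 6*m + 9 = (m + 3)^2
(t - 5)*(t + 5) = t^2 - 25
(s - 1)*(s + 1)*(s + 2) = s^3 + 2*s^2 - s - 2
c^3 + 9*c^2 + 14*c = c*(c + 2)*(c + 7)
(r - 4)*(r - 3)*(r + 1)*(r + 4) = r^4 - 2*r^3 - 19*r^2 + 32*r + 48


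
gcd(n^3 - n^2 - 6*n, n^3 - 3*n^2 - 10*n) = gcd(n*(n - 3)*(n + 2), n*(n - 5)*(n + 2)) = n^2 + 2*n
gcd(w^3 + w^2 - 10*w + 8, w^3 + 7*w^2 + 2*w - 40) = w^2 + 2*w - 8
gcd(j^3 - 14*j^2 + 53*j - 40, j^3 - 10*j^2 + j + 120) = j^2 - 13*j + 40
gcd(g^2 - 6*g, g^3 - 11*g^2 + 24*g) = g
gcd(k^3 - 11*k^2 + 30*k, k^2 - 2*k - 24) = k - 6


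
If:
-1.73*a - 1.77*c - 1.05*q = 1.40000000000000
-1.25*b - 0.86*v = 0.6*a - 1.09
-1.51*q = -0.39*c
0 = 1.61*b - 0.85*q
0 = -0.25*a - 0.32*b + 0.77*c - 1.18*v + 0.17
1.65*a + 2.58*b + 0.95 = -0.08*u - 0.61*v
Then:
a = -8.25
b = 0.86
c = 6.30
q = 1.63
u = 86.49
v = 5.77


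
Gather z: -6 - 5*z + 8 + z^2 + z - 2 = z^2 - 4*z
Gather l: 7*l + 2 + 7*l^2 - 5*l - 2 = 7*l^2 + 2*l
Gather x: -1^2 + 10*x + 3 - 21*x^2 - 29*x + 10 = -21*x^2 - 19*x + 12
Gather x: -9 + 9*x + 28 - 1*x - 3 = 8*x + 16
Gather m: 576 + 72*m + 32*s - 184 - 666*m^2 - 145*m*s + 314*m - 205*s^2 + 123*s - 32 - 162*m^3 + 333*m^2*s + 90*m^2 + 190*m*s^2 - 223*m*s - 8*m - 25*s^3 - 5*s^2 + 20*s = -162*m^3 + m^2*(333*s - 576) + m*(190*s^2 - 368*s + 378) - 25*s^3 - 210*s^2 + 175*s + 360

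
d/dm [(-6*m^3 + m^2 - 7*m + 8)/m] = -12*m + 1 - 8/m^2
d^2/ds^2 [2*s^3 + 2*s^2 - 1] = 12*s + 4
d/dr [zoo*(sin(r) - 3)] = zoo*cos(r)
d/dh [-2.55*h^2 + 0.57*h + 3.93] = 0.57 - 5.1*h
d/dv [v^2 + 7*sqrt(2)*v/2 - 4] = 2*v + 7*sqrt(2)/2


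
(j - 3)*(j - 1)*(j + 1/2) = j^3 - 7*j^2/2 + j + 3/2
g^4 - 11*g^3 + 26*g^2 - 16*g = g*(g - 8)*(g - 2)*(g - 1)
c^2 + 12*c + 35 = (c + 5)*(c + 7)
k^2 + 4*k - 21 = (k - 3)*(k + 7)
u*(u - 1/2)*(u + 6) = u^3 + 11*u^2/2 - 3*u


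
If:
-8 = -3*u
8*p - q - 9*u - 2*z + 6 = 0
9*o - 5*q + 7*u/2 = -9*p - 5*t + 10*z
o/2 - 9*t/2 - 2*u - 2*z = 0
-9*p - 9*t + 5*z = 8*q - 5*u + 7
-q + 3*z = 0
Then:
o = -171/67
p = 448/201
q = -34/335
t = -487/335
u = 8/3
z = -34/1005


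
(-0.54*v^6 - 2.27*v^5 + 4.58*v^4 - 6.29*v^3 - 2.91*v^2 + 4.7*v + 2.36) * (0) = 0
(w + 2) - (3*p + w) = 2 - 3*p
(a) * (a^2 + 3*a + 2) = a^3 + 3*a^2 + 2*a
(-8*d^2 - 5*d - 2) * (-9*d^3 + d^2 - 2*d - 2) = 72*d^5 + 37*d^4 + 29*d^3 + 24*d^2 + 14*d + 4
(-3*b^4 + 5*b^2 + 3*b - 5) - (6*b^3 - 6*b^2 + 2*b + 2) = -3*b^4 - 6*b^3 + 11*b^2 + b - 7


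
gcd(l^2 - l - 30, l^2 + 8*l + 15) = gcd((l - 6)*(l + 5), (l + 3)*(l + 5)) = l + 5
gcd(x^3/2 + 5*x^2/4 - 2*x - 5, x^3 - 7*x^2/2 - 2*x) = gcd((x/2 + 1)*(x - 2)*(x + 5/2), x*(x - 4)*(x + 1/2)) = 1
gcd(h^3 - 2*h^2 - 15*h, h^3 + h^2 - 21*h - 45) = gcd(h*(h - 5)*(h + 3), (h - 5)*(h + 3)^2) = h^2 - 2*h - 15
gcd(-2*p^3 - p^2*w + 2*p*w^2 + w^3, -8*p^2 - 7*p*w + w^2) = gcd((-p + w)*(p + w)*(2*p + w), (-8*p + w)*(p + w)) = p + w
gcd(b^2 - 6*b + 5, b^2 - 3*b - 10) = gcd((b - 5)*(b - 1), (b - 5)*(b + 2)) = b - 5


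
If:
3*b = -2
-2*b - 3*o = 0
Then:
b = -2/3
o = 4/9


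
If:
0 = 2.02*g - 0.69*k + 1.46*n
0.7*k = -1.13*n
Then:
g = -1.27418670438472*n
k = -1.61428571428571*n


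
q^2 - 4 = (q - 2)*(q + 2)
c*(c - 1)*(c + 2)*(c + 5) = c^4 + 6*c^3 + 3*c^2 - 10*c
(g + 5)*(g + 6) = g^2 + 11*g + 30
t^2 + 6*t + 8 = (t + 2)*(t + 4)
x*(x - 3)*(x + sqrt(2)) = x^3 - 3*x^2 + sqrt(2)*x^2 - 3*sqrt(2)*x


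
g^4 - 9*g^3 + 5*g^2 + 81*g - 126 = (g - 7)*(g - 3)*(g - 2)*(g + 3)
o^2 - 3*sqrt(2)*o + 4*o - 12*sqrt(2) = (o + 4)*(o - 3*sqrt(2))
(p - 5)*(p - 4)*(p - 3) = p^3 - 12*p^2 + 47*p - 60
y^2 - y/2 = y*(y - 1/2)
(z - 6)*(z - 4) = z^2 - 10*z + 24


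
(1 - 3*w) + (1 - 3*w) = 2 - 6*w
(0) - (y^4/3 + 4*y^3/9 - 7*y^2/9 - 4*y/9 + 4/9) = -y^4/3 - 4*y^3/9 + 7*y^2/9 + 4*y/9 - 4/9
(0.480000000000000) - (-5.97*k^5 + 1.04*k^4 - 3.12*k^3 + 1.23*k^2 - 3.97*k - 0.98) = 5.97*k^5 - 1.04*k^4 + 3.12*k^3 - 1.23*k^2 + 3.97*k + 1.46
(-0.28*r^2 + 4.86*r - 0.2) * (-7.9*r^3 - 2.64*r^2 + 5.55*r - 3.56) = 2.212*r^5 - 37.6548*r^4 - 12.8044*r^3 + 28.4978*r^2 - 18.4116*r + 0.712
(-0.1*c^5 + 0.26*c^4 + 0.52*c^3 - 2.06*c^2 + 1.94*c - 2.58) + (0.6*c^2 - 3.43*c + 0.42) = -0.1*c^5 + 0.26*c^4 + 0.52*c^3 - 1.46*c^2 - 1.49*c - 2.16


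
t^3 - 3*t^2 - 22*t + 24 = (t - 6)*(t - 1)*(t + 4)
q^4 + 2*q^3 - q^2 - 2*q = q*(q - 1)*(q + 1)*(q + 2)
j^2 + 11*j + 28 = (j + 4)*(j + 7)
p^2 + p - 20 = (p - 4)*(p + 5)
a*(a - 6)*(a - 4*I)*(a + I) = a^4 - 6*a^3 - 3*I*a^3 + 4*a^2 + 18*I*a^2 - 24*a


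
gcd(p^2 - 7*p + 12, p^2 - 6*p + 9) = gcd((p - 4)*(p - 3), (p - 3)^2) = p - 3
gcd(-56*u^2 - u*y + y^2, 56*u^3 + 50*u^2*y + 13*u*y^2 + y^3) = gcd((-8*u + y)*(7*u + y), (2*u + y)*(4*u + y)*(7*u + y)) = 7*u + y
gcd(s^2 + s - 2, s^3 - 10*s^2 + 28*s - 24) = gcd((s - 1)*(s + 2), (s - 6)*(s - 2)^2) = 1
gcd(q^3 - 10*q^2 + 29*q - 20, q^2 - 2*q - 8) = q - 4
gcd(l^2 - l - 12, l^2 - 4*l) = l - 4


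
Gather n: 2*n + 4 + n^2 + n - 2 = n^2 + 3*n + 2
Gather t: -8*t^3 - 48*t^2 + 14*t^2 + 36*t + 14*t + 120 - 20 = -8*t^3 - 34*t^2 + 50*t + 100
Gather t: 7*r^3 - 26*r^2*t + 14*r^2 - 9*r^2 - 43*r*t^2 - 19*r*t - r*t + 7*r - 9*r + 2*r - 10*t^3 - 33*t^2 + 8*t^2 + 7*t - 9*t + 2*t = 7*r^3 + 5*r^2 - 10*t^3 + t^2*(-43*r - 25) + t*(-26*r^2 - 20*r)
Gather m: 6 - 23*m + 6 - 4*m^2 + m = -4*m^2 - 22*m + 12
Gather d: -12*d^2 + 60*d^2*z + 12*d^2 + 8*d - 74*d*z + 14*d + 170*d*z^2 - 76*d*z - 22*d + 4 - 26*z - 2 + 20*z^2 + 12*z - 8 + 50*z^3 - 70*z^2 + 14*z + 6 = 60*d^2*z + d*(170*z^2 - 150*z) + 50*z^3 - 50*z^2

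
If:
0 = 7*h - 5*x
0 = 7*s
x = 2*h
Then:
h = 0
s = 0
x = 0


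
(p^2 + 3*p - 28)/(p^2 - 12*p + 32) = (p + 7)/(p - 8)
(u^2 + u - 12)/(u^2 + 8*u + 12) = (u^2 + u - 12)/(u^2 + 8*u + 12)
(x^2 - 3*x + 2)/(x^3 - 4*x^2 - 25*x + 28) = (x - 2)/(x^2 - 3*x - 28)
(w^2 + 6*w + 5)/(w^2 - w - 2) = (w + 5)/(w - 2)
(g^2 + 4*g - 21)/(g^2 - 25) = (g^2 + 4*g - 21)/(g^2 - 25)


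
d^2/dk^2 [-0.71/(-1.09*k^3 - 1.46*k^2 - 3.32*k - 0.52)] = (-(4.6434*k + 2.0732)*(1.09*k^3 + 1.46*k^2 + 3.32*k + 0.52) + 0.71*(3.27*k^2 + 2.92*k + 3.32)*(6.54*k^2 + 5.84*k + 6.64))/(1.09*k^3 + 1.46*k^2 + 3.32*k + 0.52)^3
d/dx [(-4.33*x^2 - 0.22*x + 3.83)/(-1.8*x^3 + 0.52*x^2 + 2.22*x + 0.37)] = (-7.794*x^4 - 0.792*x^3 + 11.1838*x^2 - 7.1874*x - 8.584)/(3.24*x^6 - 1.872*x^5 - 7.7216*x^4 + 0.9768*x^3 + 5.3132*x^2 + 1.6428*x + 0.1369)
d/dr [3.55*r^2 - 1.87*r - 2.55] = 7.1*r - 1.87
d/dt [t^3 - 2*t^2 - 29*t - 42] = 3*t^2 - 4*t - 29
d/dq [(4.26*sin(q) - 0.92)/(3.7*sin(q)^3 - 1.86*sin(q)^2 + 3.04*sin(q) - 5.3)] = (-31.524*sin(q)^3 + 18.1356*sin(q)^2 - 3.4224*sin(q) - 19.7812)*cos(q)/(13.69*sin(q)^6 - 13.764*sin(q)^5 + 25.9556*sin(q)^4 - 50.5288*sin(q)^3 + 28.9576*sin(q)^2 - 32.224*sin(q) + 28.09)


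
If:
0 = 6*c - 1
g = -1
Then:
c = 1/6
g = -1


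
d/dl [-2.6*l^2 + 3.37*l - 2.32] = 3.37 - 5.2*l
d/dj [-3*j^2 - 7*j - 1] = -6*j - 7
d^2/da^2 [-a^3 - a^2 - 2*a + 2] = -6*a - 2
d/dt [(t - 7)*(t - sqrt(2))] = 2*t - 7 - sqrt(2)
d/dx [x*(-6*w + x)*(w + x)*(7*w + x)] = -42*w^3 - 82*w^2*x + 6*w*x^2 + 4*x^3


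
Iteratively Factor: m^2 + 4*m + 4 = (m + 2)*(m + 2)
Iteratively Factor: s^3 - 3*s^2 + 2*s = (s - 2)*(s^2 - s) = (s - 2)*(s - 1)*(s)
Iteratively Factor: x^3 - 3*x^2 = (x)*(x^2 - 3*x) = x^2*(x - 3)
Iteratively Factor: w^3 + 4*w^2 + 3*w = (w)*(w^2 + 4*w + 3) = w*(w + 3)*(w + 1)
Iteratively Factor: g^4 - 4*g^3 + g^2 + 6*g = (g - 2)*(g^3 - 2*g^2 - 3*g) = g*(g - 2)*(g^2 - 2*g - 3) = g*(g - 3)*(g - 2)*(g + 1)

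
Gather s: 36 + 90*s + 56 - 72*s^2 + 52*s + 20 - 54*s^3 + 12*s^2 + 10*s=-54*s^3 - 60*s^2 + 152*s + 112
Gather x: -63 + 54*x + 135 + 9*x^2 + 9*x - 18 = 9*x^2 + 63*x + 54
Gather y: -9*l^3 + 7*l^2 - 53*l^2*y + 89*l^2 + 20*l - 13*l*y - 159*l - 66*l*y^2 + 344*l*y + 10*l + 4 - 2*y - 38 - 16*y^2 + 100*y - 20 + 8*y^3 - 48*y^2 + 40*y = -9*l^3 + 96*l^2 - 129*l + 8*y^3 + y^2*(-66*l - 64) + y*(-53*l^2 + 331*l + 138) - 54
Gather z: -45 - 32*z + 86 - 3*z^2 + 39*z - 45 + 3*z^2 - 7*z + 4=0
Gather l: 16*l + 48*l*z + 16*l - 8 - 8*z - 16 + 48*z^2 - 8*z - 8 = l*(48*z + 32) + 48*z^2 - 16*z - 32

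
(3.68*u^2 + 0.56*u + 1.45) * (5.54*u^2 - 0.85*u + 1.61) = 20.3872*u^4 - 0.0255999999999998*u^3 + 13.4818*u^2 - 0.3309*u + 2.3345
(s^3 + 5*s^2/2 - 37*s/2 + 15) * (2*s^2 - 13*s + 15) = 2*s^5 - 8*s^4 - 109*s^3/2 + 308*s^2 - 945*s/2 + 225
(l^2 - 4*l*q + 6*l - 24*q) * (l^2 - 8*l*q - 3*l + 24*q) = l^4 - 12*l^3*q + 3*l^3 + 32*l^2*q^2 - 36*l^2*q - 18*l^2 + 96*l*q^2 + 216*l*q - 576*q^2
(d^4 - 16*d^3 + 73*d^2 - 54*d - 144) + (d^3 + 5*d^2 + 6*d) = d^4 - 15*d^3 + 78*d^2 - 48*d - 144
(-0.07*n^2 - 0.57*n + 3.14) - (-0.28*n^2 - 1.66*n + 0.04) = 0.21*n^2 + 1.09*n + 3.1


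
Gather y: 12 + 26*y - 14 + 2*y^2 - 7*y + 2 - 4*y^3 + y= -4*y^3 + 2*y^2 + 20*y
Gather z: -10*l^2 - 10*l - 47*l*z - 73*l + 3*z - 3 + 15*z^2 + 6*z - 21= -10*l^2 - 83*l + 15*z^2 + z*(9 - 47*l) - 24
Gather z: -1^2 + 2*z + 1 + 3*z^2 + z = 3*z^2 + 3*z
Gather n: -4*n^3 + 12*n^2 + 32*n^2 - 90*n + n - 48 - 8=-4*n^3 + 44*n^2 - 89*n - 56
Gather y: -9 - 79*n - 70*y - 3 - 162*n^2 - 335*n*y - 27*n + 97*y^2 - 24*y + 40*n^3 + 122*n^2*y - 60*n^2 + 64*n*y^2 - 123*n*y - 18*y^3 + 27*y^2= 40*n^3 - 222*n^2 - 106*n - 18*y^3 + y^2*(64*n + 124) + y*(122*n^2 - 458*n - 94) - 12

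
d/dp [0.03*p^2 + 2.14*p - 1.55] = 0.06*p + 2.14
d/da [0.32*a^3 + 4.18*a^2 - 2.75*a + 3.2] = 0.96*a^2 + 8.36*a - 2.75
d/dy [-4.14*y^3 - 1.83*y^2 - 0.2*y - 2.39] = -12.42*y^2 - 3.66*y - 0.2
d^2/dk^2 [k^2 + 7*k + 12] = 2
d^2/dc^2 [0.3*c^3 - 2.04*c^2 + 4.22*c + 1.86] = 1.8*c - 4.08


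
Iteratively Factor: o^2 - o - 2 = (o + 1)*(o - 2)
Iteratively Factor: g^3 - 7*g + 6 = (g - 2)*(g^2 + 2*g - 3) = (g - 2)*(g - 1)*(g + 3)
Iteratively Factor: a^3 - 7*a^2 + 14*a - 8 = (a - 2)*(a^2 - 5*a + 4) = (a - 2)*(a - 1)*(a - 4)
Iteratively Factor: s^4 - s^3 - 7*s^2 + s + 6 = (s + 2)*(s^3 - 3*s^2 - s + 3) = (s + 1)*(s + 2)*(s^2 - 4*s + 3) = (s - 3)*(s + 1)*(s + 2)*(s - 1)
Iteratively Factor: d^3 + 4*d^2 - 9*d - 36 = (d - 3)*(d^2 + 7*d + 12) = (d - 3)*(d + 4)*(d + 3)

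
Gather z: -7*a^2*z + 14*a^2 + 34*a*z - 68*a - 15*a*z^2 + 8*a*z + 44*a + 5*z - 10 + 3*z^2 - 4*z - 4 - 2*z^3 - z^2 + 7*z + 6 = 14*a^2 - 24*a - 2*z^3 + z^2*(2 - 15*a) + z*(-7*a^2 + 42*a + 8) - 8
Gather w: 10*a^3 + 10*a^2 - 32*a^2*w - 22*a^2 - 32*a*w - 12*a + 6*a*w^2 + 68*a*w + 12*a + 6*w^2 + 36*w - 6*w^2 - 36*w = 10*a^3 - 12*a^2 + 6*a*w^2 + w*(-32*a^2 + 36*a)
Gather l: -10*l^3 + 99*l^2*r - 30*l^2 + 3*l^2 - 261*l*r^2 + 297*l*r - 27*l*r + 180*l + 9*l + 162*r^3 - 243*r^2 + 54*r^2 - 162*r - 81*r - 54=-10*l^3 + l^2*(99*r - 27) + l*(-261*r^2 + 270*r + 189) + 162*r^3 - 189*r^2 - 243*r - 54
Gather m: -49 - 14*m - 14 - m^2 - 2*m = -m^2 - 16*m - 63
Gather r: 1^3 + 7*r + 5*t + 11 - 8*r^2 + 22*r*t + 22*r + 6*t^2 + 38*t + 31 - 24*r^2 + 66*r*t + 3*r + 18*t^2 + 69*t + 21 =-32*r^2 + r*(88*t + 32) + 24*t^2 + 112*t + 64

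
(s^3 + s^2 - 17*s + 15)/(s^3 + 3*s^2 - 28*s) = (s^3 + s^2 - 17*s + 15)/(s*(s^2 + 3*s - 28))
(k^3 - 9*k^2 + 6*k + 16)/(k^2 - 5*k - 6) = (k^2 - 10*k + 16)/(k - 6)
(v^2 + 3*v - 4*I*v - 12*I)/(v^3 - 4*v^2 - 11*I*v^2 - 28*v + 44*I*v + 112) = (v + 3)/(v^2 - v*(4 + 7*I) + 28*I)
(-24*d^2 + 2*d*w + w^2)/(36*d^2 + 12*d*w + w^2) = (-4*d + w)/(6*d + w)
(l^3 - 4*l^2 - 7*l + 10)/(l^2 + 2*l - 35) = (l^2 + l - 2)/(l + 7)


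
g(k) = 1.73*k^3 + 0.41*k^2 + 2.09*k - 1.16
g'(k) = 5.19*k^2 + 0.82*k + 2.09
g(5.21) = 265.52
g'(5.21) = 147.24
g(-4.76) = -188.40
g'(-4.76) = 115.78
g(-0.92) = -4.08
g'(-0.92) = 5.73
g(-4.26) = -136.37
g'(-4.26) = 92.78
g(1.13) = 4.22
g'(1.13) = 9.64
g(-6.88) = -559.53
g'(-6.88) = 242.11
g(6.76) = 566.13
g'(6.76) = 244.80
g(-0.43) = -2.12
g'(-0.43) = 2.70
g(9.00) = 1312.03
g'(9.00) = 429.86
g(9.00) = 1312.03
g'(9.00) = 429.86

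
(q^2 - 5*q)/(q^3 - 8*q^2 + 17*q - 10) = q/(q^2 - 3*q + 2)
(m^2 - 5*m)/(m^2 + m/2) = 2*(m - 5)/(2*m + 1)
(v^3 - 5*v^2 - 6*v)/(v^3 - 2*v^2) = (v^2 - 5*v - 6)/(v*(v - 2))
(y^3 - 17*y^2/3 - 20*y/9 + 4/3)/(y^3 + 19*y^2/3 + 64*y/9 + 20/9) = (3*y^2 - 19*y + 6)/(3*y^2 + 17*y + 10)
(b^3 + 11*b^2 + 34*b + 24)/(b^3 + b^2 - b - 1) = (b^2 + 10*b + 24)/(b^2 - 1)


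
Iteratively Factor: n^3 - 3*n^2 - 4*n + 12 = (n - 2)*(n^2 - n - 6) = (n - 3)*(n - 2)*(n + 2)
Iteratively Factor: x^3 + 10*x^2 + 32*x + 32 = (x + 4)*(x^2 + 6*x + 8) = (x + 4)^2*(x + 2)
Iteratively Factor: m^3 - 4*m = (m)*(m^2 - 4) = m*(m - 2)*(m + 2)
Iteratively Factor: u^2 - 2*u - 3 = (u - 3)*(u + 1)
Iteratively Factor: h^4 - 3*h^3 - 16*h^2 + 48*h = (h - 4)*(h^3 + h^2 - 12*h) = (h - 4)*(h + 4)*(h^2 - 3*h) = h*(h - 4)*(h + 4)*(h - 3)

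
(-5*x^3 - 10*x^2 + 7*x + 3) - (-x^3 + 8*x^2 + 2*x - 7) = -4*x^3 - 18*x^2 + 5*x + 10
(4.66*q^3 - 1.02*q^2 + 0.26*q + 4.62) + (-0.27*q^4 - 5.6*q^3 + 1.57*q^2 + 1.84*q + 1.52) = -0.27*q^4 - 0.94*q^3 + 0.55*q^2 + 2.1*q + 6.14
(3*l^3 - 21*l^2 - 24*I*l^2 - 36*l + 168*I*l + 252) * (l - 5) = 3*l^4 - 36*l^3 - 24*I*l^3 + 69*l^2 + 288*I*l^2 + 432*l - 840*I*l - 1260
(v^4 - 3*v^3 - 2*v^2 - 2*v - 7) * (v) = v^5 - 3*v^4 - 2*v^3 - 2*v^2 - 7*v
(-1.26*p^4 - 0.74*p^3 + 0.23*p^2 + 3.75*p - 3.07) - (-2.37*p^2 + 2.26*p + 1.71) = -1.26*p^4 - 0.74*p^3 + 2.6*p^2 + 1.49*p - 4.78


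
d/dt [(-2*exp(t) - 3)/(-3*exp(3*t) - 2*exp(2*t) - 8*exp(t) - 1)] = (-(2*exp(t) + 3)*(9*exp(2*t) + 4*exp(t) + 8) + 6*exp(3*t) + 4*exp(2*t) + 16*exp(t) + 2)*exp(t)/(3*exp(3*t) + 2*exp(2*t) + 8*exp(t) + 1)^2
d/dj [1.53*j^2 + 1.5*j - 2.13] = 3.06*j + 1.5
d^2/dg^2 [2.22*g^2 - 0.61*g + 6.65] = 4.44000000000000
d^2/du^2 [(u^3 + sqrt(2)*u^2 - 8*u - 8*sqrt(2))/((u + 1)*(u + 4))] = 2*(-5*sqrt(2)*u^3 + 13*u^3 - 36*sqrt(2)*u^2 + 60*u^2 - 120*sqrt(2)*u + 144*u - 152*sqrt(2) + 160)/(u^6 + 15*u^5 + 87*u^4 + 245*u^3 + 348*u^2 + 240*u + 64)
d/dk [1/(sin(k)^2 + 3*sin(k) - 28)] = -(2*sin(k) + 3)*cos(k)/(sin(k)^2 + 3*sin(k) - 28)^2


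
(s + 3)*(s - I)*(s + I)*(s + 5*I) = s^4 + 3*s^3 + 5*I*s^3 + s^2 + 15*I*s^2 + 3*s + 5*I*s + 15*I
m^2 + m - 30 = (m - 5)*(m + 6)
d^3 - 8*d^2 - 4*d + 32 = (d - 8)*(d - 2)*(d + 2)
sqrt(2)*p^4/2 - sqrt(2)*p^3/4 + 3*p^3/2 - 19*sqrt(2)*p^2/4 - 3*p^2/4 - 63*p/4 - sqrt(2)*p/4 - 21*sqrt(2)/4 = (p - 7/2)*(p + 3)*(p + sqrt(2))*(sqrt(2)*p/2 + 1/2)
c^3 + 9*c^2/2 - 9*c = c*(c - 3/2)*(c + 6)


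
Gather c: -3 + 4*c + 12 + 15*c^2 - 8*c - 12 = 15*c^2 - 4*c - 3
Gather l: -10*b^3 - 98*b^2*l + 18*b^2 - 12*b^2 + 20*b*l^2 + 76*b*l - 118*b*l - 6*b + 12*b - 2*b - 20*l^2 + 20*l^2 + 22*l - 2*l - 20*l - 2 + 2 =-10*b^3 + 6*b^2 + 20*b*l^2 + 4*b + l*(-98*b^2 - 42*b)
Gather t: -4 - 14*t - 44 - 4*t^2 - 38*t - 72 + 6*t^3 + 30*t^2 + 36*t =6*t^3 + 26*t^2 - 16*t - 120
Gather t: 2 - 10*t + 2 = 4 - 10*t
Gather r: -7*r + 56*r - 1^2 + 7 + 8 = 49*r + 14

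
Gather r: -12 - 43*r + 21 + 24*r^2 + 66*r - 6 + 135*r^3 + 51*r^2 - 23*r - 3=135*r^3 + 75*r^2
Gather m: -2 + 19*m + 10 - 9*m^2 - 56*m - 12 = -9*m^2 - 37*m - 4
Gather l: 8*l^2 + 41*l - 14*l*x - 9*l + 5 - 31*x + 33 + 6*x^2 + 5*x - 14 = 8*l^2 + l*(32 - 14*x) + 6*x^2 - 26*x + 24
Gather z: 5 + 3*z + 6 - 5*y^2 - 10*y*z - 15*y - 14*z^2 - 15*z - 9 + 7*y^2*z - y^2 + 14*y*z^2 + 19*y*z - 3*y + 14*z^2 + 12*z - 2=-6*y^2 + 14*y*z^2 - 18*y + z*(7*y^2 + 9*y)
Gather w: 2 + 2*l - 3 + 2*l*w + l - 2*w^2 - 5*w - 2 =3*l - 2*w^2 + w*(2*l - 5) - 3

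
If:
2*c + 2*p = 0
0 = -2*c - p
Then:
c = 0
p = 0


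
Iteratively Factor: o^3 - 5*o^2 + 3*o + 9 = (o - 3)*(o^2 - 2*o - 3) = (o - 3)^2*(o + 1)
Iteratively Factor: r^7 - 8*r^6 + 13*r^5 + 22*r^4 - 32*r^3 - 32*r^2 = (r)*(r^6 - 8*r^5 + 13*r^4 + 22*r^3 - 32*r^2 - 32*r) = r*(r - 2)*(r^5 - 6*r^4 + r^3 + 24*r^2 + 16*r) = r^2*(r - 2)*(r^4 - 6*r^3 + r^2 + 24*r + 16) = r^2*(r - 2)*(r + 1)*(r^3 - 7*r^2 + 8*r + 16) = r^2*(r - 2)*(r + 1)^2*(r^2 - 8*r + 16) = r^2*(r - 4)*(r - 2)*(r + 1)^2*(r - 4)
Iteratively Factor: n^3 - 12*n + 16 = (n - 2)*(n^2 + 2*n - 8) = (n - 2)^2*(n + 4)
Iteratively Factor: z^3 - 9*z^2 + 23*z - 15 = (z - 3)*(z^2 - 6*z + 5) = (z - 3)*(z - 1)*(z - 5)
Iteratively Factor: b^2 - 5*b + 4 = (b - 4)*(b - 1)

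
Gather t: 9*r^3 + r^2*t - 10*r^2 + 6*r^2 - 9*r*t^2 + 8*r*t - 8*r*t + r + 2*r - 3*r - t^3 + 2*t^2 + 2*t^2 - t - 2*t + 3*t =9*r^3 + r^2*t - 4*r^2 - t^3 + t^2*(4 - 9*r)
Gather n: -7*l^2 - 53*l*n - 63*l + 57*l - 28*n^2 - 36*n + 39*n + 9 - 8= -7*l^2 - 6*l - 28*n^2 + n*(3 - 53*l) + 1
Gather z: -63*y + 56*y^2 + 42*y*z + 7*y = 56*y^2 + 42*y*z - 56*y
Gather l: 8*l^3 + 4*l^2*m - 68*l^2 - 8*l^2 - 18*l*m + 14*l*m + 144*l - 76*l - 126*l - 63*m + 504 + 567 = 8*l^3 + l^2*(4*m - 76) + l*(-4*m - 58) - 63*m + 1071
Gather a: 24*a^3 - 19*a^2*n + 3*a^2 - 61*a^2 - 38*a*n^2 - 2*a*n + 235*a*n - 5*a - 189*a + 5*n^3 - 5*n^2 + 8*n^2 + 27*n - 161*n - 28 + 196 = 24*a^3 + a^2*(-19*n - 58) + a*(-38*n^2 + 233*n - 194) + 5*n^3 + 3*n^2 - 134*n + 168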